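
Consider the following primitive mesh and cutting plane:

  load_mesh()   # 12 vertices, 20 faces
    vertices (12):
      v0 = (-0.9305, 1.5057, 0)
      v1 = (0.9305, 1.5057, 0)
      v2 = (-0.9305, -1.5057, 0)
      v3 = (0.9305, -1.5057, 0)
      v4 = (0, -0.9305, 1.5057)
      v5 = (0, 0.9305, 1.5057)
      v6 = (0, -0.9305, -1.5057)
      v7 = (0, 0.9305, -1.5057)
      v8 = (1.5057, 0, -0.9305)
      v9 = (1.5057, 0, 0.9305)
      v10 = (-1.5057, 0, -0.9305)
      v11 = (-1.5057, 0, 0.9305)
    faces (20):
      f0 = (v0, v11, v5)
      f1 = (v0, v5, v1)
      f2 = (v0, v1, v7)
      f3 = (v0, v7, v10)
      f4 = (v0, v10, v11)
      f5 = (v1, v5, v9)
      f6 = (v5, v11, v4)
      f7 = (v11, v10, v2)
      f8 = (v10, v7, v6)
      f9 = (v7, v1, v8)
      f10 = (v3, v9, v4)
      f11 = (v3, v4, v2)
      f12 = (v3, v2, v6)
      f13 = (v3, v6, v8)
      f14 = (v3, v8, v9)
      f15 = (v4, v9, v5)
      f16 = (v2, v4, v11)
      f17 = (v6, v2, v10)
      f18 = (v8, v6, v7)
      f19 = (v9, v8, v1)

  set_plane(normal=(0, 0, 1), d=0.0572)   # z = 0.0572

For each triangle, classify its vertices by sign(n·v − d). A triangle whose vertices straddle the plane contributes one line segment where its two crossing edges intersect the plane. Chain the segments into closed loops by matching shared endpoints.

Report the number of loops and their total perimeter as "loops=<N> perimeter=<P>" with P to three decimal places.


loops=1 perimeter=10.032

Straddling triangles (10 of 20):
  (v0,v11,v5) [-++] → (-0.965859, 1.41314, 0.0572)–(-0.895151, 1.48385, 0.0572)  len=0.1000
  (v0,v5,v1) [-+-] → (-0.895151, 1.48385, 0.0572)–(0.895151, 1.48385, 0.0572)  len=1.7903
  (v0,v10,v11) [--+] → (-1.5057, 0, 0.0572)–(-0.965859, 1.41314, 0.0572)  len=1.5127
  (v1,v5,v9) [-++] → (0.895151, 1.48385, 0.0572)–(0.965859, 1.41314, 0.0572)  len=0.1000
  (v11,v10,v2) [+--] → (-1.5057, 0, 0.0572)–(-0.965859, -1.41314, 0.0572)  len=1.5127
  (v3,v9,v4) [-++] → (0.965859, -1.41314, 0.0572)–(0.895151, -1.48385, 0.0572)  len=0.1000
  (v3,v4,v2) [-+-] → (0.895151, -1.48385, 0.0572)–(-0.895151, -1.48385, 0.0572)  len=1.7903
  (v3,v8,v9) [--+] → (1.5057, 0, 0.0572)–(0.965859, -1.41314, 0.0572)  len=1.5127
  (v2,v4,v11) [-++] → (-0.895151, -1.48385, 0.0572)–(-0.965859, -1.41314, 0.0572)  len=0.1000
  (v9,v8,v1) [+--] → (1.5057, 0, 0.0572)–(0.965859, 1.41314, 0.0572)  len=1.5127

Chained into 1 loop(s):
  loop 1: 10 segments, perimeter = 10.0316
Total perimeter = 10.032


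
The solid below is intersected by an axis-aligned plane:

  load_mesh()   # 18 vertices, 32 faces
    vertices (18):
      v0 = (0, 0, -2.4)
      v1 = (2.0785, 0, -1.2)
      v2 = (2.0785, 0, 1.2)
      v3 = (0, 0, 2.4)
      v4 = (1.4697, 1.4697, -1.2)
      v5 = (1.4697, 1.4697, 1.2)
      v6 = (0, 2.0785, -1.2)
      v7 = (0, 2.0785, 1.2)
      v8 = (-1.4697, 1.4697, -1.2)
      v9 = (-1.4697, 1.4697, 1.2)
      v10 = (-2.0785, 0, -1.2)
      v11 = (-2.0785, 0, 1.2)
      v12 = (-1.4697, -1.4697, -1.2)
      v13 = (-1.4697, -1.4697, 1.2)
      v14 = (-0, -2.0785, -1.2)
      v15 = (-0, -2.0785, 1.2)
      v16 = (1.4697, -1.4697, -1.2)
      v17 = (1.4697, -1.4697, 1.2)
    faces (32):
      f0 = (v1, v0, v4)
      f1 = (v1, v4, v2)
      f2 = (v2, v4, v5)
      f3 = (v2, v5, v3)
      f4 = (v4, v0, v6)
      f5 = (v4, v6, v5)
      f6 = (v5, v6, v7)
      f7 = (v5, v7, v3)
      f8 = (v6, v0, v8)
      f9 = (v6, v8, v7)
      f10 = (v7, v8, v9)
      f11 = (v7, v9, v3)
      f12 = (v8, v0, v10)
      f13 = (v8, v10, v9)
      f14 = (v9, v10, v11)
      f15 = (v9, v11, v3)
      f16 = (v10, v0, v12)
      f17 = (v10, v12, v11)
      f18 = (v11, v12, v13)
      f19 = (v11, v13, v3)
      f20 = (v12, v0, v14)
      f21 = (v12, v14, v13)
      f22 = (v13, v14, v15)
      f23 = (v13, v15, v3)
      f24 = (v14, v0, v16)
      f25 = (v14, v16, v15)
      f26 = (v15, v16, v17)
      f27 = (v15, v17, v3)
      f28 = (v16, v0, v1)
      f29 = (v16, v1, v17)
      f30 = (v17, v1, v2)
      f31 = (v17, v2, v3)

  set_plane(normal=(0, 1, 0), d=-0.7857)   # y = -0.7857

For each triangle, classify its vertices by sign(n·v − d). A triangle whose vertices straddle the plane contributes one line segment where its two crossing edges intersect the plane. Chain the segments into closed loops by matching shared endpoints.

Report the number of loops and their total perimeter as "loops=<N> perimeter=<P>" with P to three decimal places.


Straddling triangles (12 of 32):
  (v10,v0,v12) [++-] → (-0.7857, -0.7857, -1.75848)–(-1.75304, -0.7857, -1.2)  len=1.1170
  (v10,v12,v11) [+-+] → (-1.75304, -0.7857, -1.2)–(-1.75304, -0.7857, -0.0830374)  len=1.1170
  (v11,v12,v13) [+--] → (-1.75304, -0.7857, -0.0830374)–(-1.75304, -0.7857, 1.2)  len=1.2830
  (v11,v13,v3) [+-+] → (-1.75304, -0.7857, 1.2)–(-0.7857, -0.7857, 1.75848)  len=1.1170
  (v12,v0,v14) [-+-] → (-0.7857, -0.7857, -1.75848)–(0, -0.7857, -1.94638)  len=0.8079
  (v13,v15,v3) [--+] → (0, -0.7857, 1.94638)–(-0.7857, -0.7857, 1.75848)  len=0.8079
  (v14,v0,v16) [-+-] → (0, -0.7857, -1.94638)–(0.7857, -0.7857, -1.75848)  len=0.8079
  (v15,v17,v3) [--+] → (0.7857, -0.7857, 1.75848)–(0, -0.7857, 1.94638)  len=0.8079
  (v16,v0,v1) [-++] → (0.7857, -0.7857, -1.75848)–(1.75304, -0.7857, -1.2)  len=1.1170
  (v16,v1,v17) [-+-] → (1.75304, -0.7857, -1.2)–(1.75304, -0.7857, 0.0830374)  len=1.2830
  (v17,v1,v2) [-++] → (1.75304, -0.7857, 0.0830374)–(1.75304, -0.7857, 1.2)  len=1.1170
  (v17,v2,v3) [-++] → (1.75304, -0.7857, 1.2)–(0.7857, -0.7857, 1.75848)  len=1.1170

Chained into 1 loop(s):
  loop 1: 12 segments, perimeter = 12.4993
Total perimeter = 12.499

loops=1 perimeter=12.499


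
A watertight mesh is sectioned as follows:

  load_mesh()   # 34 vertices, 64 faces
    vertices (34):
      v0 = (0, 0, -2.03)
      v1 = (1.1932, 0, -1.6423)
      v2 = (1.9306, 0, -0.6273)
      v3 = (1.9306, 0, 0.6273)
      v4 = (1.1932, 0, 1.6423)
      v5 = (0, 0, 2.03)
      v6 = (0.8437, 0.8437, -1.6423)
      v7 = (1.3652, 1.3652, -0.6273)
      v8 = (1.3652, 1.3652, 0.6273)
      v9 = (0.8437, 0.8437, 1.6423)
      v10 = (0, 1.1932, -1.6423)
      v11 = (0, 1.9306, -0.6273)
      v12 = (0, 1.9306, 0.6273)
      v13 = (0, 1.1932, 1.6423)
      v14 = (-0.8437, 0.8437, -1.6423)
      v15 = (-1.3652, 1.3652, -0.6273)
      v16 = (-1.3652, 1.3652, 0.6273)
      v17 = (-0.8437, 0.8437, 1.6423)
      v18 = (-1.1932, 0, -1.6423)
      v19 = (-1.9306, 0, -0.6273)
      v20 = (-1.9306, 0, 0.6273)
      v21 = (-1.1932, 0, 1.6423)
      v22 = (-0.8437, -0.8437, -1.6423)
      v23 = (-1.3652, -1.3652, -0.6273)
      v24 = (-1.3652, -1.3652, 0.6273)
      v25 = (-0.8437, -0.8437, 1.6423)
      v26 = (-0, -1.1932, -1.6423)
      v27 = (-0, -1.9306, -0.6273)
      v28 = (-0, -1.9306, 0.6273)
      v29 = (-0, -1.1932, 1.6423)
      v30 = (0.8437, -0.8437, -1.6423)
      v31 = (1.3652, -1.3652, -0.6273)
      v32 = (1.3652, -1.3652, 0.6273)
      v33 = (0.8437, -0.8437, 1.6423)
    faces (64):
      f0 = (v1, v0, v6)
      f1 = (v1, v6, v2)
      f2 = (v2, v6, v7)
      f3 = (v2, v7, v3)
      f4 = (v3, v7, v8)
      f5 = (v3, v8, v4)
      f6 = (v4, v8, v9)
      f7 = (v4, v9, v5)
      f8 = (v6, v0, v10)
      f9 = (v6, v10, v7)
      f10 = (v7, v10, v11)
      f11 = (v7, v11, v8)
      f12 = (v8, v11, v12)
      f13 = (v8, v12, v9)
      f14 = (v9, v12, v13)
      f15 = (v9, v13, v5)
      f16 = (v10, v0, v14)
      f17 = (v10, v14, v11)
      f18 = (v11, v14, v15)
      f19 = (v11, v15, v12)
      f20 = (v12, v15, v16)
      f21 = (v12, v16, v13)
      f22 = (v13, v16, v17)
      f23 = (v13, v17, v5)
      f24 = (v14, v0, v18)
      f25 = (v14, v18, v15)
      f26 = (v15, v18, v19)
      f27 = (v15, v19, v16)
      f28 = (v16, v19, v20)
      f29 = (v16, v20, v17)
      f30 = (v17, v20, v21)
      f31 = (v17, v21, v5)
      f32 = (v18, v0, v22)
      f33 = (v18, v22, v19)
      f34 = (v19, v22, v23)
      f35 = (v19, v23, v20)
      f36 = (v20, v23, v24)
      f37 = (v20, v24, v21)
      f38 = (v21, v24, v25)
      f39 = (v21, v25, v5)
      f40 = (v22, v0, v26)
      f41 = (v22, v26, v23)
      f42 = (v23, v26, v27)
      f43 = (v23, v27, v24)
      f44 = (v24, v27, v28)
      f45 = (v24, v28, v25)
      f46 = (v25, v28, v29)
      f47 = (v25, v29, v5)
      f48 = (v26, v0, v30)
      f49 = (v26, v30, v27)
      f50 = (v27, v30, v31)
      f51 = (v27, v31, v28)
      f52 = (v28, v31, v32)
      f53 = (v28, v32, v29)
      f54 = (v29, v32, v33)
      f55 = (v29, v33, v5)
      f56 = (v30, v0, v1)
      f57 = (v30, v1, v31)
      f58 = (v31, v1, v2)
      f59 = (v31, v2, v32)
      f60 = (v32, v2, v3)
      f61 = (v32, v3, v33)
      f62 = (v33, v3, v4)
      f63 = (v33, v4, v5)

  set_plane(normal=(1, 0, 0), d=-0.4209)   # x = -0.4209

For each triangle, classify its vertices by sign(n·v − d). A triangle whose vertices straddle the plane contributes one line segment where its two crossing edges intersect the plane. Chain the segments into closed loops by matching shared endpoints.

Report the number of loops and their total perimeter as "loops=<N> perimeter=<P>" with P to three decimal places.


loops=1 perimeter=11.741

Straddling triangles (20 of 64):
  (v10,v0,v14) [++-] → (-0.4209, 0.4209, -1.83659)–(-0.4209, 1.01884, -1.6423)  len=0.6287
  (v10,v14,v11) [+-+] → (-0.4209, 1.01884, -1.6423)–(-0.4209, 1.38837, -1.13366)  len=0.6287
  (v11,v14,v15) [+--] → (-0.4209, 1.38837, -1.13366)–(-0.4209, 1.75628, -0.6273)  len=0.6259
  (v11,v15,v12) [+-+] → (-0.4209, 1.75628, -0.6273)–(-0.4209, 1.75628, 0.240499)  len=0.8678
  (v12,v15,v16) [+--] → (-0.4209, 1.75628, 0.240499)–(-0.4209, 1.75628, 0.6273)  len=0.3868
  (v12,v16,v13) [+-+] → (-0.4209, 1.75628, 0.6273)–(-0.4209, 1.24623, 1.32937)  len=0.8678
  (v13,v16,v17) [+--] → (-0.4209, 1.24623, 1.32937)–(-0.4209, 1.01884, 1.6423)  len=0.3868
  (v13,v17,v5) [+-+] → (-0.4209, 1.01884, 1.6423)–(-0.4209, 0.4209, 1.83659)  len=0.6287
  (v14,v0,v18) [-+-] → (-0.4209, 0.4209, -1.83659)–(-0.4209, 0, -1.89324)  len=0.4247
  (v17,v21,v5) [--+] → (-0.4209, 0, 1.89324)–(-0.4209, 0.4209, 1.83659)  len=0.4247
  (v18,v0,v22) [-+-] → (-0.4209, 0, -1.89324)–(-0.4209, -0.4209, -1.83659)  len=0.4247
  (v21,v25,v5) [--+] → (-0.4209, -0.4209, 1.83659)–(-0.4209, 0, 1.89324)  len=0.4247
  (v22,v0,v26) [-++] → (-0.4209, -0.4209, -1.83659)–(-0.4209, -1.01884, -1.6423)  len=0.6287
  (v22,v26,v23) [-+-] → (-0.4209, -1.01884, -1.6423)–(-0.4209, -1.24623, -1.32937)  len=0.3868
  (v23,v26,v27) [-++] → (-0.4209, -1.24623, -1.32937)–(-0.4209, -1.75628, -0.6273)  len=0.8678
  (v23,v27,v24) [-+-] → (-0.4209, -1.75628, -0.6273)–(-0.4209, -1.75628, -0.240499)  len=0.3868
  (v24,v27,v28) [-++] → (-0.4209, -1.75628, -0.240499)–(-0.4209, -1.75628, 0.6273)  len=0.8678
  (v24,v28,v25) [-+-] → (-0.4209, -1.75628, 0.6273)–(-0.4209, -1.38837, 1.13366)  len=0.6259
  (v25,v28,v29) [-++] → (-0.4209, -1.38837, 1.13366)–(-0.4209, -1.01884, 1.6423)  len=0.6287
  (v25,v29,v5) [-++] → (-0.4209, -1.01884, 1.6423)–(-0.4209, -0.4209, 1.83659)  len=0.6287

Chained into 1 loop(s):
  loop 1: 20 segments, perimeter = 11.7413
Total perimeter = 11.741


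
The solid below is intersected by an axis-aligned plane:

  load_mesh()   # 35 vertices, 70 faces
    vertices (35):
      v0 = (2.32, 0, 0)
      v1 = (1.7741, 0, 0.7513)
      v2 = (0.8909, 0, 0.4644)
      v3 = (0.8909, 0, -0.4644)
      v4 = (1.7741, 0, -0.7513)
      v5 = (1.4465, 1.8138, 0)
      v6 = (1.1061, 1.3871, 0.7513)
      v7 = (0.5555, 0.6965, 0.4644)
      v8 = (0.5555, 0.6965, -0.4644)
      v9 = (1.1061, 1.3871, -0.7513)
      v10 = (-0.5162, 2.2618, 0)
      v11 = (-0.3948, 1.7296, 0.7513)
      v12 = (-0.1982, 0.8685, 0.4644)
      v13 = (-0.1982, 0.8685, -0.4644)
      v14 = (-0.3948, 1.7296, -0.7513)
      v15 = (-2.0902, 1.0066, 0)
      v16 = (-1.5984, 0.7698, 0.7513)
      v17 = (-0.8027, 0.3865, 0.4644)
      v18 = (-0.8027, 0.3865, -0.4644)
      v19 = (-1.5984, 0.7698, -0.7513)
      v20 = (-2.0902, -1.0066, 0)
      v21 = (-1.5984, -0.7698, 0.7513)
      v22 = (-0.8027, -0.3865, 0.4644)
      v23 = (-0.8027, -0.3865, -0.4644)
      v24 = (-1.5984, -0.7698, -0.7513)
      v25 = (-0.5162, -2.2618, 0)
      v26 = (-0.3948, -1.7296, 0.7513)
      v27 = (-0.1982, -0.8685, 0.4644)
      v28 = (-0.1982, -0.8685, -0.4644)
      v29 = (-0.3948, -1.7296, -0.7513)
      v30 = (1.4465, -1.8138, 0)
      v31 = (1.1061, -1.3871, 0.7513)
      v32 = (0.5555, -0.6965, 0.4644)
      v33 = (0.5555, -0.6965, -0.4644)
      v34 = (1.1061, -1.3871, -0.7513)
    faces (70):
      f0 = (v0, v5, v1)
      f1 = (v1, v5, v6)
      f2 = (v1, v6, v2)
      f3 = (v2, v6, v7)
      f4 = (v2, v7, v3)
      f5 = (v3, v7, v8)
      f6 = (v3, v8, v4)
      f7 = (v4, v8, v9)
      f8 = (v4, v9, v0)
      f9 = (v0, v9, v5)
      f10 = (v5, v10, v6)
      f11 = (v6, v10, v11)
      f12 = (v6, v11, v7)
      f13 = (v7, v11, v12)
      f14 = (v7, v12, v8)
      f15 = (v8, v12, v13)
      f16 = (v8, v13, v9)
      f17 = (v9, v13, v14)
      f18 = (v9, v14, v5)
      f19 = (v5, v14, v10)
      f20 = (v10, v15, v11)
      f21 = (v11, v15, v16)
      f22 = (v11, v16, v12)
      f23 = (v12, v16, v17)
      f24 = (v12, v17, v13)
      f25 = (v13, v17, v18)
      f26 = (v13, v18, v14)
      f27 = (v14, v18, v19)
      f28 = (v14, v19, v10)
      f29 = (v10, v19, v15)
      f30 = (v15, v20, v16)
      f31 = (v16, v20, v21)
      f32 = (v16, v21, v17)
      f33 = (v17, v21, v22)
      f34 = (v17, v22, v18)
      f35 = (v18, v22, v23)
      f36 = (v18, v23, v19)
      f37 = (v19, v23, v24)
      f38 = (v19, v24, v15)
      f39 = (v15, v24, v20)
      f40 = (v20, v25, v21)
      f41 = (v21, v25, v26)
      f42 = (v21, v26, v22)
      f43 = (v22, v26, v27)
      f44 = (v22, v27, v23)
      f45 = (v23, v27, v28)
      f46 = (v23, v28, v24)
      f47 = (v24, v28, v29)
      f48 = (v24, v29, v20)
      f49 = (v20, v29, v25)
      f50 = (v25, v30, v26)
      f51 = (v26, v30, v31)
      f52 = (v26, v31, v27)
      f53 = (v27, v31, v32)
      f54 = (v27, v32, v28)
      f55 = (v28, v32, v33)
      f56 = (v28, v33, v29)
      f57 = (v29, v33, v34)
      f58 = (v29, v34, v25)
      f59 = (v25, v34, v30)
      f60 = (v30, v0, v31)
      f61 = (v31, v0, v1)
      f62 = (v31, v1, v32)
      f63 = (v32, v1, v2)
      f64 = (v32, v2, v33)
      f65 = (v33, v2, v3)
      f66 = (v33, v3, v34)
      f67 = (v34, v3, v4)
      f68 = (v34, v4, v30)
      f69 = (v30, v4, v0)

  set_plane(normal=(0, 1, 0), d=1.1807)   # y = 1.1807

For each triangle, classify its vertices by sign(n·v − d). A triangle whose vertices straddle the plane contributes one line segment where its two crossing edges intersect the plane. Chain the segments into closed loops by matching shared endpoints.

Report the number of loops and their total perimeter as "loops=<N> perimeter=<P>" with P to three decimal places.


loops=1 perimeter=8.689

Straddling triangles (18 of 70):
  (v0,v5,v1) [-+-] → (1.75139, 1.1807, 0)–(1.56085, 1.1807, 0.262238)  len=0.3242
  (v1,v5,v6) [-++] → (1.56085, 1.1807, 0.262238)–(1.2055, 1.1807, 0.7513)  len=0.6045
  (v1,v6,v2) [-+-] → (1.2055, 1.1807, 0.7513)–(1.07408, 1.1807, 0.708609)  len=0.1382
  (v2,v6,v7) [-+-] → (1.07408, 1.1807, 0.708609)–(0.941542, 1.1807, 0.665554)  len=0.1394
  (v4,v8,v9) [--+] → (0.941542, 1.1807, -0.665554)–(1.2055, 1.1807, -0.7513)  len=0.2775
  (v4,v9,v0) [-+-] → (1.2055, 1.1807, -0.7513)–(1.28673, 1.1807, -0.639507)  len=0.1382
  (v0,v9,v5) [-++] → (1.28673, 1.1807, -0.639507)–(1.75139, 1.1807, 0)  len=0.7905
  (v6,v11,v7) [++-] → (0.110107, 1.1807, 0.598866)–(0.941542, 1.1807, 0.665554)  len=0.8341
  (v7,v11,v12) [-+-] → (0.110107, 1.1807, 0.598866)–(-0.269479, 1.1807, 0.568418)  len=0.3808
  (v8,v13,v9) [--+] → (0.586996, 1.1807, -0.637115)–(0.941542, 1.1807, -0.665554)  len=0.3557
  (v9,v13,v14) [+-+] → (0.586996, 1.1807, -0.637115)–(-0.269479, 1.1807, -0.568418)  len=0.8592
  (v10,v15,v11) [+-+] → (-1.87188, 1.1807, 0)–(-1.68194, 1.1807, 0.180915)  len=0.2623
  (v11,v15,v16) [+--] → (-1.68194, 1.1807, 0.180915)–(-1.08313, 1.1807, 0.7513)  len=0.8270
  (v11,v16,v12) [+--] → (-1.08313, 1.1807, 0.7513)–(-0.269479, 1.1807, 0.568418)  len=0.8339
  (v13,v18,v14) [--+] → (-0.561501, 1.1807, -0.634049)–(-0.269479, 1.1807, -0.568418)  len=0.2993
  (v14,v18,v19) [+--] → (-0.561501, 1.1807, -0.634049)–(-1.08313, 1.1807, -0.7513)  len=0.5346
  (v14,v19,v10) [+-+] → (-1.08313, 1.1807, -0.7513)–(-1.30036, 1.1807, -0.54439)  len=0.3000
  (v10,v19,v15) [+--] → (-1.30036, 1.1807, -0.54439)–(-1.87188, 1.1807, 0)  len=0.7893

Chained into 1 loop(s):
  loop 1: 18 segments, perimeter = 8.6888
Total perimeter = 8.689


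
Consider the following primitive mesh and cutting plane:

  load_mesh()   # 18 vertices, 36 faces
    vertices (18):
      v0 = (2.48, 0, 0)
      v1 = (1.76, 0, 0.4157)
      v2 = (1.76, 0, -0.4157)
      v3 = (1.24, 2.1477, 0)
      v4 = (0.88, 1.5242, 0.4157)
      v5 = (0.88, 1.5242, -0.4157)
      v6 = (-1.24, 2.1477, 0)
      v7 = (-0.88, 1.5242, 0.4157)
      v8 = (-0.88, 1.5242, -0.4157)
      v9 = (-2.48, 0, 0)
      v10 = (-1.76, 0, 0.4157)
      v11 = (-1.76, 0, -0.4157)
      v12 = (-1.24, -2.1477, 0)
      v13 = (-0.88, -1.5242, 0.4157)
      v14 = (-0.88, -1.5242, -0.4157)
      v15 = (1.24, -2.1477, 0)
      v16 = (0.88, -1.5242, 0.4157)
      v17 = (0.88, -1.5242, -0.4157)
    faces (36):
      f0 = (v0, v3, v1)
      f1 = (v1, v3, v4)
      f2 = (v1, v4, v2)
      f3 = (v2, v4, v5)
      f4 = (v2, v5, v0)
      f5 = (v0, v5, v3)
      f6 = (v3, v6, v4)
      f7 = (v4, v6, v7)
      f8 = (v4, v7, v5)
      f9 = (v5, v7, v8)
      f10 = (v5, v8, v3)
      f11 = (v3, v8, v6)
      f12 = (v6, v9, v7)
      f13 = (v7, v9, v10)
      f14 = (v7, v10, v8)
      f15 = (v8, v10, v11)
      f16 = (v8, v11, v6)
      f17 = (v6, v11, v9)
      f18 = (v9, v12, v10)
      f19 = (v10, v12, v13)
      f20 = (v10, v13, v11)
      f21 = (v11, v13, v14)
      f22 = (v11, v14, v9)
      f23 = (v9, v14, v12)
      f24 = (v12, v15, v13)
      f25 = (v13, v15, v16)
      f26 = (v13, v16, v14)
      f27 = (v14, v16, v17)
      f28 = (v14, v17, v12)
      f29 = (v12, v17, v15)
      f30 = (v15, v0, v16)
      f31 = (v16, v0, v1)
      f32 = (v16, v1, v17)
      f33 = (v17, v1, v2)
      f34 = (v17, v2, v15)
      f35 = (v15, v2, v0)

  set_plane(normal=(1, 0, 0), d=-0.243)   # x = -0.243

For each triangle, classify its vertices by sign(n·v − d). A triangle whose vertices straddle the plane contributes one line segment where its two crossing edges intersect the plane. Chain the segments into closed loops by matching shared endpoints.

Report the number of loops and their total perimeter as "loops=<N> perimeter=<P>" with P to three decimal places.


Straddling triangles (12 of 36):
  (v3,v6,v4) [+-+] → (-0.243, 2.1477, 0)–(-0.243, 1.85448, 0.195497)  len=0.3524
  (v4,v6,v7) [+--] → (-0.243, 1.85448, 0.195497)–(-0.243, 1.5242, 0.4157)  len=0.3970
  (v4,v7,v5) [+-+] → (-0.243, 1.5242, 0.4157)–(-0.243, 1.5242, 0.11479)  len=0.3009
  (v5,v7,v8) [+--] → (-0.243, 1.5242, 0.11479)–(-0.243, 1.5242, -0.4157)  len=0.5305
  (v5,v8,v3) [+-+] → (-0.243, 1.5242, -0.4157)–(-0.243, 1.71154, -0.290794)  len=0.2252
  (v3,v8,v6) [+--] → (-0.243, 1.71154, -0.290794)–(-0.243, 2.1477, 0)  len=0.5242
  (v12,v15,v13) [-+-] → (-0.243, -2.1477, 0)–(-0.243, -1.71154, 0.290794)  len=0.5242
  (v13,v15,v16) [-++] → (-0.243, -1.71154, 0.290794)–(-0.243, -1.5242, 0.4157)  len=0.2252
  (v13,v16,v14) [-+-] → (-0.243, -1.5242, 0.4157)–(-0.243, -1.5242, -0.11479)  len=0.5305
  (v14,v16,v17) [-++] → (-0.243, -1.5242, -0.11479)–(-0.243, -1.5242, -0.4157)  len=0.3009
  (v14,v17,v12) [-+-] → (-0.243, -1.5242, -0.4157)–(-0.243, -1.85448, -0.195497)  len=0.3970
  (v12,v17,v15) [-++] → (-0.243, -1.85448, -0.195497)–(-0.243, -2.1477, 0)  len=0.3524

Chained into 2 loop(s):
  loop 1: 6 segments, perimeter = 2.3301
  loop 2: 6 segments, perimeter = 2.3301
Total perimeter = 4.660

loops=2 perimeter=4.660


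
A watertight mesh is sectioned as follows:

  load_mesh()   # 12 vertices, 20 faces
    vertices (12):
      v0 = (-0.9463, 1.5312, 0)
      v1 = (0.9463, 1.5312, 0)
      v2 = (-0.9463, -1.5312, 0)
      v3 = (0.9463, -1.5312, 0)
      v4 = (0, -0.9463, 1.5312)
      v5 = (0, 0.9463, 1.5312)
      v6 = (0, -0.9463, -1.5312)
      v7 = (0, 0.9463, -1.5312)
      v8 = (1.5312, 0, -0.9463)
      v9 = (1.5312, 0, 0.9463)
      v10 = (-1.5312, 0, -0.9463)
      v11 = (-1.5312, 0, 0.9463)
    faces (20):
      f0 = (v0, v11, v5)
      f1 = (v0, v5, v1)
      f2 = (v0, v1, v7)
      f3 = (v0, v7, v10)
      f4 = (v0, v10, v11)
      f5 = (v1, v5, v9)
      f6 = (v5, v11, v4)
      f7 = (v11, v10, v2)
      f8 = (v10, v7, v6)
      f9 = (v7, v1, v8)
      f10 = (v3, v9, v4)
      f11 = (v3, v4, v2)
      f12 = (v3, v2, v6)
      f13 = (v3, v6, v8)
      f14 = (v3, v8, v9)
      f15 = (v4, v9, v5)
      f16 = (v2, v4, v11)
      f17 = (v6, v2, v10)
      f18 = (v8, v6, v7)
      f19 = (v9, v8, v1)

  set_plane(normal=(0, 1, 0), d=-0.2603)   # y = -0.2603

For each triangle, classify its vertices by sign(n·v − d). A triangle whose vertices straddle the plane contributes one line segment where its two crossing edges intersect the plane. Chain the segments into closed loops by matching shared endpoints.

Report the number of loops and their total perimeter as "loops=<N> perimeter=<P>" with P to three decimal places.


loops=1 perimeter=9.715

Straddling triangles (10 of 20):
  (v5,v11,v4) [++-] → (-1.11001, -0.2603, 1.10719)–(0, -0.2603, 1.5312)  len=1.1882
  (v11,v10,v2) [++-] → (-1.43177, -0.2603, -0.785431)–(-1.43177, -0.2603, 0.785431)  len=1.5709
  (v10,v7,v6) [++-] → (0, -0.2603, -1.5312)–(-1.11001, -0.2603, -1.10719)  len=1.1882
  (v3,v9,v4) [-+-] → (1.43177, -0.2603, 0.785431)–(1.11001, -0.2603, 1.10719)  len=0.4550
  (v3,v6,v8) [--+] → (1.11001, -0.2603, -1.10719)–(1.43177, -0.2603, -0.785431)  len=0.4550
  (v3,v8,v9) [-++] → (1.43177, -0.2603, -0.785431)–(1.43177, -0.2603, 0.785431)  len=1.5709
  (v4,v9,v5) [-++] → (1.11001, -0.2603, 1.10719)–(0, -0.2603, 1.5312)  len=1.1882
  (v2,v4,v11) [--+] → (-1.11001, -0.2603, 1.10719)–(-1.43177, -0.2603, 0.785431)  len=0.4550
  (v6,v2,v10) [--+] → (-1.43177, -0.2603, -0.785431)–(-1.11001, -0.2603, -1.10719)  len=0.4550
  (v8,v6,v7) [+-+] → (1.11001, -0.2603, -1.10719)–(0, -0.2603, -1.5312)  len=1.1882

Chained into 1 loop(s):
  loop 1: 10 segments, perimeter = 9.7148
Total perimeter = 9.715


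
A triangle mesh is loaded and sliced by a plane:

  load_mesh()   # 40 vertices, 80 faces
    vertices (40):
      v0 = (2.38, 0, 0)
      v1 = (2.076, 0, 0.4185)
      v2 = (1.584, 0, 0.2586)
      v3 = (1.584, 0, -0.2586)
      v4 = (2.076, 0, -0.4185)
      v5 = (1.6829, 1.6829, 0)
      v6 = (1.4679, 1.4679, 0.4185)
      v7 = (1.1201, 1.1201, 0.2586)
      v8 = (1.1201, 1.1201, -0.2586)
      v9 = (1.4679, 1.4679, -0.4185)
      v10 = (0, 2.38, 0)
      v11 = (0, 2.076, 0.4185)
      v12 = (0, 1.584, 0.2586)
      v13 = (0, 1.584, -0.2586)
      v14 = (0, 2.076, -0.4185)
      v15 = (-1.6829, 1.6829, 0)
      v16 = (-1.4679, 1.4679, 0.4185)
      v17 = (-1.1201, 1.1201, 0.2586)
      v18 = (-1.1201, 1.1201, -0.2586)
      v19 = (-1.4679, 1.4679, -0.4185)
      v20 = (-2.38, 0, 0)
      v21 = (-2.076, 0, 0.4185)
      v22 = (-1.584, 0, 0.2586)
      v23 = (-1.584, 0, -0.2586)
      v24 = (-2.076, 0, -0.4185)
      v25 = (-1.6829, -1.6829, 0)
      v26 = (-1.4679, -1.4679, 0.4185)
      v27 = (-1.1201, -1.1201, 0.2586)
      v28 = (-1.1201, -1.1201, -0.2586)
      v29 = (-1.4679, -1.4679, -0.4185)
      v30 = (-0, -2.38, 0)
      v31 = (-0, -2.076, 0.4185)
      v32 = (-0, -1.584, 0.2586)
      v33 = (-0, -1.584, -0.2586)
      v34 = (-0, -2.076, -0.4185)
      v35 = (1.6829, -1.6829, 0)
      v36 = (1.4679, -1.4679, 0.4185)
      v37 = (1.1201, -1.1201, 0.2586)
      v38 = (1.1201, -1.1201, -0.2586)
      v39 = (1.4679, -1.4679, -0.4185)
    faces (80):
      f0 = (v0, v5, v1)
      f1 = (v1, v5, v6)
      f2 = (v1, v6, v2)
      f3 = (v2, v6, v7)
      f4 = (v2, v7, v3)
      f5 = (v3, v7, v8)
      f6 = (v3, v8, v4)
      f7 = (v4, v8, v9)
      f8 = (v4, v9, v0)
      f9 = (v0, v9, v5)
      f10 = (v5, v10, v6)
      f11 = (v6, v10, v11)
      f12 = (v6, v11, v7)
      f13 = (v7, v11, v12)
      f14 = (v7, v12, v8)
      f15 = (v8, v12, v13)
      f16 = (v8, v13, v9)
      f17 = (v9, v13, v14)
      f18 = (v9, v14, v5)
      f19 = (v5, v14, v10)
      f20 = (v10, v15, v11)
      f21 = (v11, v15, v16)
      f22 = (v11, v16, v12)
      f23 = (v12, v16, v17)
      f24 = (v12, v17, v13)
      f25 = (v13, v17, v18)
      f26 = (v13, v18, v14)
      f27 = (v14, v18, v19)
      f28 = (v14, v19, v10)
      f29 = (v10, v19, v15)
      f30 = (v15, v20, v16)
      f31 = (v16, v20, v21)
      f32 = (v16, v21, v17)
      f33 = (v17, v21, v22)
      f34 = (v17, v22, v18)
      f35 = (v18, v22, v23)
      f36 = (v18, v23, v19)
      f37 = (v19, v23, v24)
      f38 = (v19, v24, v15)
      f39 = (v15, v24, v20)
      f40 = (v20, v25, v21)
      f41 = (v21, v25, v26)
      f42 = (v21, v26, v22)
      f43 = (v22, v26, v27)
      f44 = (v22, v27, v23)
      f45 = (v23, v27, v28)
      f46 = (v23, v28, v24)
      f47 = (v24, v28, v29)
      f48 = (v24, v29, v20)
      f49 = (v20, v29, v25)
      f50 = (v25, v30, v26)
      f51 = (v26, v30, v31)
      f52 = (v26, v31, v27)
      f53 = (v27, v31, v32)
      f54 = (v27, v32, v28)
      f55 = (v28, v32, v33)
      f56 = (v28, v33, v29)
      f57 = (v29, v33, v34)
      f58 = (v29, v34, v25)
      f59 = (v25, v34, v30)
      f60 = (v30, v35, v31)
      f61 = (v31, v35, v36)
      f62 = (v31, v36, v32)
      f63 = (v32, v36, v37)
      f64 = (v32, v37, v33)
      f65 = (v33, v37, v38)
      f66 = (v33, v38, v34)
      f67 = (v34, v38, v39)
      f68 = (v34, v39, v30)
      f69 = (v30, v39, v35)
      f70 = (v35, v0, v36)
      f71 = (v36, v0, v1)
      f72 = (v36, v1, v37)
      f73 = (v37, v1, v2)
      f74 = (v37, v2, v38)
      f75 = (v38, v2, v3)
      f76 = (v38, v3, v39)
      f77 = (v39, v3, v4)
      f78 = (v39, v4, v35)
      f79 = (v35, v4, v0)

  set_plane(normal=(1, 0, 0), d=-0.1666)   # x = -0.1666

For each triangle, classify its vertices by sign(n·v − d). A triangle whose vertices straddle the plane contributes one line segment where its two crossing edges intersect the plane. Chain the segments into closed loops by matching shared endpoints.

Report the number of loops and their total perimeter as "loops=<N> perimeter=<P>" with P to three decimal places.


loops=2 perimeter=5.173

Straddling triangles (20 of 80):
  (v10,v15,v11) [+-+] → (-0.1666, 2.31099, 0)–(-0.1666, 2.03708, 0.37707)  len=0.4661
  (v11,v15,v16) [+--] → (-0.1666, 2.03708, 0.37707)–(-0.1666, 2.00698, 0.4185)  len=0.0512
  (v11,v16,v12) [+-+] → (-0.1666, 2.00698, 0.4185)–(-0.1666, 1.57082, 0.276748)  len=0.4586
  (v12,v16,v17) [+--] → (-0.1666, 1.57082, 0.276748)–(-0.1666, 1.515, 0.2586)  len=0.0587
  (v12,v17,v13) [+-+] → (-0.1666, 1.515, 0.2586)–(-0.1666, 1.515, -0.181673)  len=0.4403
  (v13,v17,v18) [+--] → (-0.1666, 1.515, -0.181673)–(-0.1666, 1.515, -0.2586)  len=0.0769
  (v13,v18,v14) [+-+] → (-0.1666, 1.515, -0.2586)–(-0.1666, 1.93382, -0.394717)  len=0.4404
  (v14,v18,v19) [+--] → (-0.1666, 1.93382, -0.394717)–(-0.1666, 2.00698, -0.4185)  len=0.0769
  (v14,v19,v10) [+-+] → (-0.1666, 2.00698, -0.4185)–(-0.1666, 2.27648, -0.0474979)  len=0.4586
  (v10,v19,v15) [+--] → (-0.1666, 2.27648, -0.0474979)–(-0.1666, 2.31099, 0)  len=0.0587
  (v25,v30,v26) [-+-] → (-0.1666, -2.31099, 0)–(-0.1666, -2.27648, 0.0474979)  len=0.0587
  (v26,v30,v31) [-++] → (-0.1666, -2.27648, 0.0474979)–(-0.1666, -2.00698, 0.4185)  len=0.4586
  (v26,v31,v27) [-+-] → (-0.1666, -2.00698, 0.4185)–(-0.1666, -1.93382, 0.394717)  len=0.0769
  (v27,v31,v32) [-++] → (-0.1666, -1.93382, 0.394717)–(-0.1666, -1.515, 0.2586)  len=0.4404
  (v27,v32,v28) [-+-] → (-0.1666, -1.515, 0.2586)–(-0.1666, -1.515, 0.181673)  len=0.0769
  (v28,v32,v33) [-++] → (-0.1666, -1.515, 0.181673)–(-0.1666, -1.515, -0.2586)  len=0.4403
  (v28,v33,v29) [-+-] → (-0.1666, -1.515, -0.2586)–(-0.1666, -1.57082, -0.276748)  len=0.0587
  (v29,v33,v34) [-++] → (-0.1666, -1.57082, -0.276748)–(-0.1666, -2.00698, -0.4185)  len=0.4586
  (v29,v34,v25) [-+-] → (-0.1666, -2.00698, -0.4185)–(-0.1666, -2.03708, -0.37707)  len=0.0512
  (v25,v34,v30) [-++] → (-0.1666, -2.03708, -0.37707)–(-0.1666, -2.31099, 0)  len=0.4661

Chained into 2 loop(s):
  loop 1: 10 segments, perimeter = 2.5864
  loop 2: 10 segments, perimeter = 2.5864
Total perimeter = 5.173


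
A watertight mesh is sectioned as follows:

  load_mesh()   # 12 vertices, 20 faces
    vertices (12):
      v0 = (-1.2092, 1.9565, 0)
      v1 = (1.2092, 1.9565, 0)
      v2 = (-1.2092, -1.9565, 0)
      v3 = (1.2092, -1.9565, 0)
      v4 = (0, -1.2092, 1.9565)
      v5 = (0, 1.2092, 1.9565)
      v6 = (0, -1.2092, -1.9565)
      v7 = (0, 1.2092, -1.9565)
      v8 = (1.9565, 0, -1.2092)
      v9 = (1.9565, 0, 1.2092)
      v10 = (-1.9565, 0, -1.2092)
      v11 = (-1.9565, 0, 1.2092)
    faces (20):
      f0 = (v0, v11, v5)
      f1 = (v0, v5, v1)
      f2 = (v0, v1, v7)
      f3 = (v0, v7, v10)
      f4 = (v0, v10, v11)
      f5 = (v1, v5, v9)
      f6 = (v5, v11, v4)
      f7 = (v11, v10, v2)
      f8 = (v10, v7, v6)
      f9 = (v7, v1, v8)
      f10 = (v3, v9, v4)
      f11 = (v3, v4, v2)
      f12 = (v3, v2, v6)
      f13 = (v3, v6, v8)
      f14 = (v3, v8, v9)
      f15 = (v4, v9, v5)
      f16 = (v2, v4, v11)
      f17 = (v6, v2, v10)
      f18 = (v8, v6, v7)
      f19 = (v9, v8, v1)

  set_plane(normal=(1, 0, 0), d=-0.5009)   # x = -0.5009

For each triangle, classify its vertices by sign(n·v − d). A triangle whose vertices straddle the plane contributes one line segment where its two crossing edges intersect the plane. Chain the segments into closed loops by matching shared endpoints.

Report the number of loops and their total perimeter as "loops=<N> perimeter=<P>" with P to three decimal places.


Straddling triangles (10 of 20):
  (v0,v11,v5) [--+] → (-0.5009, 0.899623, 1.76518)–(-0.5009, 1.51876, 1.14604)  len=0.8756
  (v0,v5,v1) [-++] → (-0.5009, 1.51876, 1.14604)–(-0.5009, 1.9565, 0)  len=1.2268
  (v0,v1,v7) [-++] → (-0.5009, 1.9565, 0)–(-0.5009, 1.51876, -1.14604)  len=1.2268
  (v0,v7,v10) [-+-] → (-0.5009, 1.51876, -1.14604)–(-0.5009, 0.899623, -1.76518)  len=0.8756
  (v5,v11,v4) [+-+] → (-0.5009, 0.899623, 1.76518)–(-0.5009, -0.899623, 1.76518)  len=1.7992
  (v10,v7,v6) [-++] → (-0.5009, 0.899623, -1.76518)–(-0.5009, -0.899623, -1.76518)  len=1.7992
  (v3,v4,v2) [++-] → (-0.5009, -1.51876, 1.14604)–(-0.5009, -1.9565, 0)  len=1.2268
  (v3,v2,v6) [+-+] → (-0.5009, -1.9565, 0)–(-0.5009, -1.51876, -1.14604)  len=1.2268
  (v2,v4,v11) [-+-] → (-0.5009, -1.51876, 1.14604)–(-0.5009, -0.899623, 1.76518)  len=0.8756
  (v6,v2,v10) [+--] → (-0.5009, -1.51876, -1.14604)–(-0.5009, -0.899623, -1.76518)  len=0.8756

Chained into 1 loop(s):
  loop 1: 10 segments, perimeter = 12.0080
Total perimeter = 12.008

loops=1 perimeter=12.008


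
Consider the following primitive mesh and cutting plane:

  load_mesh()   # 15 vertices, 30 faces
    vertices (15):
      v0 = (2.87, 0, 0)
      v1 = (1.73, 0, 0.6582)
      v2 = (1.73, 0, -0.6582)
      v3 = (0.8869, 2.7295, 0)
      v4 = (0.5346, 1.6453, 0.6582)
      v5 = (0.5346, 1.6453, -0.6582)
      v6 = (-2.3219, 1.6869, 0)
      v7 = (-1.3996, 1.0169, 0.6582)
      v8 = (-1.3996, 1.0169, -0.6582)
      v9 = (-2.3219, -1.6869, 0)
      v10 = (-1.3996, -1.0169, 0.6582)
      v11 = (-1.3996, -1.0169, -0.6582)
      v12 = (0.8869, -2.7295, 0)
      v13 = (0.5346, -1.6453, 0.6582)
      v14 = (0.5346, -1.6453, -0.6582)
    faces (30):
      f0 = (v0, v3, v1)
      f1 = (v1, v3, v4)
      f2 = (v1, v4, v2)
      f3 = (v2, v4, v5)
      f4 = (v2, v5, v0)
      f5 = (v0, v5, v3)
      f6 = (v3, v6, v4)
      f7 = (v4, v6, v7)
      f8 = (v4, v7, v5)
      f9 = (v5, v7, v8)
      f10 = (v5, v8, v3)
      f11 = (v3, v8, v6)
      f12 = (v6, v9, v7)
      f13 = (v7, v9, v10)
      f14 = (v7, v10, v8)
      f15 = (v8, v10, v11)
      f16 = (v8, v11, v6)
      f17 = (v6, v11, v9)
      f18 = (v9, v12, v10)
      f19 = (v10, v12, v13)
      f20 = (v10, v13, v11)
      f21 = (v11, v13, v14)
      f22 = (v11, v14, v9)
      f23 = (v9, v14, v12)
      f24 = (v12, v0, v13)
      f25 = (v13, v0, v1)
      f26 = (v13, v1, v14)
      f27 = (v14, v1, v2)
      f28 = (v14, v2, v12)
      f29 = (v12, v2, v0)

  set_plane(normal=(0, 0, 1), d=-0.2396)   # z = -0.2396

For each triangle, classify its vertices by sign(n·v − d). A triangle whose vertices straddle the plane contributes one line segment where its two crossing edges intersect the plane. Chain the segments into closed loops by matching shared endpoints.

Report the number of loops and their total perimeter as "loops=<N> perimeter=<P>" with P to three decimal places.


Straddling triangles (20 of 30):
  (v1,v4,v2) [++-] → (1.34988, 0.523186, -0.2396)–(1.73, 0, -0.2396)  len=0.6467
  (v2,v4,v5) [-+-] → (1.34988, 0.523186, -0.2396)–(0.5346, 1.6453, -0.2396)  len=1.3870
  (v2,v5,v0) [--+] → (2.01986, 0.598927, -0.2396)–(2.45501, 0, -0.2396)  len=0.7403
  (v0,v5,v3) [+-+] → (2.01986, 0.598927, -0.2396)–(0.758655, 2.33483, -0.2396)  len=2.1457
  (v4,v7,v5) [++-] → (-0.0804533, 1.44548, -0.2396)–(0.5346, 1.6453, -0.2396)  len=0.6467
  (v5,v7,v8) [-+-] → (-0.0804533, 1.44548, -0.2396)–(-1.3996, 1.0169, -0.2396)  len=1.3870
  (v5,v8,v3) [--+] → (0.0545612, 2.10607, -0.2396)–(0.758655, 2.33483, -0.2396)  len=0.7403
  (v3,v8,v6) [+-+] → (0.0545612, 2.10607, -0.2396)–(-1.98616, 1.443, -0.2396)  len=2.1457
  (v7,v10,v8) [++-] → (-1.3996, 0.370175, -0.2396)–(-1.3996, 1.0169, -0.2396)  len=0.6467
  (v8,v10,v11) [-+-] → (-1.3996, 0.370175, -0.2396)–(-1.3996, -1.0169, -0.2396)  len=1.3871
  (v8,v11,v6) [--+] → (-1.98616, 0.702654, -0.2396)–(-1.98616, 1.443, -0.2396)  len=0.7404
  (v6,v11,v9) [+-+] → (-1.98616, 0.702654, -0.2396)–(-1.98616, -1.443, -0.2396)  len=2.1457
  (v10,v13,v11) [++-] → (-0.784547, -1.21672, -0.2396)–(-1.3996, -1.0169, -0.2396)  len=0.6467
  (v11,v13,v14) [-+-] → (-0.784547, -1.21672, -0.2396)–(0.5346, -1.6453, -0.2396)  len=1.3870
  (v11,v14,v9) [--+] → (-1.28207, -1.67176, -0.2396)–(-1.98616, -1.443, -0.2396)  len=0.7403
  (v9,v14,v12) [+-+] → (-1.28207, -1.67176, -0.2396)–(0.758655, -2.33483, -0.2396)  len=2.1457
  (v13,v1,v14) [++-] → (0.914723, -1.12211, -0.2396)–(0.5346, -1.6453, -0.2396)  len=0.6467
  (v14,v1,v2) [-+-] → (0.914723, -1.12211, -0.2396)–(1.73, 0, -0.2396)  len=1.3870
  (v14,v2,v12) [--+] → (1.19381, -1.7359, -0.2396)–(0.758655, -2.33483, -0.2396)  len=0.7403
  (v12,v2,v0) [+-+] → (1.19381, -1.7359, -0.2396)–(2.45501, 0, -0.2396)  len=2.1457

Chained into 2 loop(s):
  loop 1: 10 segments, perimeter = 10.1687
  loop 2: 10 segments, perimeter = 14.4302
Total perimeter = 24.599

loops=2 perimeter=24.599


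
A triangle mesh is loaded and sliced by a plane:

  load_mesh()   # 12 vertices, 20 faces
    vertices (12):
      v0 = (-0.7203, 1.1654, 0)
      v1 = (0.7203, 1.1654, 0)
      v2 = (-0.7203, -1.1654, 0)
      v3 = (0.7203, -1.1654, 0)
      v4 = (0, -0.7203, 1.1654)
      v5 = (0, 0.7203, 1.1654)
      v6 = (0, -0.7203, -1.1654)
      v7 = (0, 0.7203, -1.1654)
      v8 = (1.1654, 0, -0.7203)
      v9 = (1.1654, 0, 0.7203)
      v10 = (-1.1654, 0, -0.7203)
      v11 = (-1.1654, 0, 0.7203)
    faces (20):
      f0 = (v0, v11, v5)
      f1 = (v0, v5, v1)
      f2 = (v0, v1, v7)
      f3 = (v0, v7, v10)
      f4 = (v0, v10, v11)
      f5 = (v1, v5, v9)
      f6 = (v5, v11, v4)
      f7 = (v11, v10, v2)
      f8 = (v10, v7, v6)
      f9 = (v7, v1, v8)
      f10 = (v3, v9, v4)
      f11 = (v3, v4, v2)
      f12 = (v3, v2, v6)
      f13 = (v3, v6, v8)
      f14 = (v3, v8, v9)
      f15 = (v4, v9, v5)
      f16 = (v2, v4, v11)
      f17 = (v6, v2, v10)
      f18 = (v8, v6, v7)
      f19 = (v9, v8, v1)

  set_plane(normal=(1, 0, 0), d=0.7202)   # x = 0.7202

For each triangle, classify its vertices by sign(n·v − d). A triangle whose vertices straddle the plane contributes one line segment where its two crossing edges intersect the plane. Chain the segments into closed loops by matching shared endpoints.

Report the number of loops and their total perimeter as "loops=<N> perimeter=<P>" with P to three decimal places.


Straddling triangles (10 of 20):
  (v0,v5,v1) [--+] → (0.7202, 1.16534, 0.000161794)–(0.7202, 1.1654, 0)  len=0.0002
  (v0,v1,v7) [-+-] → (0.7202, 1.1654, 0)–(0.7202, 1.16534, -0.000161794)  len=0.0002
  (v1,v5,v9) [+-+] → (0.7202, 1.16534, 0.000161794)–(0.7202, 0.275165, 0.890335)  len=1.2589
  (v7,v1,v8) [-++] → (0.7202, 1.16534, -0.000161794)–(0.7202, 0.275165, -0.890335)  len=1.2589
  (v3,v9,v4) [++-] → (0.7202, -0.275165, 0.890335)–(0.7202, -1.16534, 0.000161794)  len=1.2589
  (v3,v4,v2) [+--] → (0.7202, -1.16534, 0.000161794)–(0.7202, -1.1654, 0)  len=0.0002
  (v3,v2,v6) [+--] → (0.7202, -1.1654, 0)–(0.7202, -1.16534, -0.000161794)  len=0.0002
  (v3,v6,v8) [+-+] → (0.7202, -1.16534, -0.000161794)–(0.7202, -0.275165, -0.890335)  len=1.2589
  (v4,v9,v5) [-+-] → (0.7202, -0.275165, 0.890335)–(0.7202, 0.275165, 0.890335)  len=0.5503
  (v8,v6,v7) [+--] → (0.7202, -0.275165, -0.890335)–(0.7202, 0.275165, -0.890335)  len=0.5503

Chained into 1 loop(s):
  loop 1: 10 segments, perimeter = 6.1369
Total perimeter = 6.137

loops=1 perimeter=6.137


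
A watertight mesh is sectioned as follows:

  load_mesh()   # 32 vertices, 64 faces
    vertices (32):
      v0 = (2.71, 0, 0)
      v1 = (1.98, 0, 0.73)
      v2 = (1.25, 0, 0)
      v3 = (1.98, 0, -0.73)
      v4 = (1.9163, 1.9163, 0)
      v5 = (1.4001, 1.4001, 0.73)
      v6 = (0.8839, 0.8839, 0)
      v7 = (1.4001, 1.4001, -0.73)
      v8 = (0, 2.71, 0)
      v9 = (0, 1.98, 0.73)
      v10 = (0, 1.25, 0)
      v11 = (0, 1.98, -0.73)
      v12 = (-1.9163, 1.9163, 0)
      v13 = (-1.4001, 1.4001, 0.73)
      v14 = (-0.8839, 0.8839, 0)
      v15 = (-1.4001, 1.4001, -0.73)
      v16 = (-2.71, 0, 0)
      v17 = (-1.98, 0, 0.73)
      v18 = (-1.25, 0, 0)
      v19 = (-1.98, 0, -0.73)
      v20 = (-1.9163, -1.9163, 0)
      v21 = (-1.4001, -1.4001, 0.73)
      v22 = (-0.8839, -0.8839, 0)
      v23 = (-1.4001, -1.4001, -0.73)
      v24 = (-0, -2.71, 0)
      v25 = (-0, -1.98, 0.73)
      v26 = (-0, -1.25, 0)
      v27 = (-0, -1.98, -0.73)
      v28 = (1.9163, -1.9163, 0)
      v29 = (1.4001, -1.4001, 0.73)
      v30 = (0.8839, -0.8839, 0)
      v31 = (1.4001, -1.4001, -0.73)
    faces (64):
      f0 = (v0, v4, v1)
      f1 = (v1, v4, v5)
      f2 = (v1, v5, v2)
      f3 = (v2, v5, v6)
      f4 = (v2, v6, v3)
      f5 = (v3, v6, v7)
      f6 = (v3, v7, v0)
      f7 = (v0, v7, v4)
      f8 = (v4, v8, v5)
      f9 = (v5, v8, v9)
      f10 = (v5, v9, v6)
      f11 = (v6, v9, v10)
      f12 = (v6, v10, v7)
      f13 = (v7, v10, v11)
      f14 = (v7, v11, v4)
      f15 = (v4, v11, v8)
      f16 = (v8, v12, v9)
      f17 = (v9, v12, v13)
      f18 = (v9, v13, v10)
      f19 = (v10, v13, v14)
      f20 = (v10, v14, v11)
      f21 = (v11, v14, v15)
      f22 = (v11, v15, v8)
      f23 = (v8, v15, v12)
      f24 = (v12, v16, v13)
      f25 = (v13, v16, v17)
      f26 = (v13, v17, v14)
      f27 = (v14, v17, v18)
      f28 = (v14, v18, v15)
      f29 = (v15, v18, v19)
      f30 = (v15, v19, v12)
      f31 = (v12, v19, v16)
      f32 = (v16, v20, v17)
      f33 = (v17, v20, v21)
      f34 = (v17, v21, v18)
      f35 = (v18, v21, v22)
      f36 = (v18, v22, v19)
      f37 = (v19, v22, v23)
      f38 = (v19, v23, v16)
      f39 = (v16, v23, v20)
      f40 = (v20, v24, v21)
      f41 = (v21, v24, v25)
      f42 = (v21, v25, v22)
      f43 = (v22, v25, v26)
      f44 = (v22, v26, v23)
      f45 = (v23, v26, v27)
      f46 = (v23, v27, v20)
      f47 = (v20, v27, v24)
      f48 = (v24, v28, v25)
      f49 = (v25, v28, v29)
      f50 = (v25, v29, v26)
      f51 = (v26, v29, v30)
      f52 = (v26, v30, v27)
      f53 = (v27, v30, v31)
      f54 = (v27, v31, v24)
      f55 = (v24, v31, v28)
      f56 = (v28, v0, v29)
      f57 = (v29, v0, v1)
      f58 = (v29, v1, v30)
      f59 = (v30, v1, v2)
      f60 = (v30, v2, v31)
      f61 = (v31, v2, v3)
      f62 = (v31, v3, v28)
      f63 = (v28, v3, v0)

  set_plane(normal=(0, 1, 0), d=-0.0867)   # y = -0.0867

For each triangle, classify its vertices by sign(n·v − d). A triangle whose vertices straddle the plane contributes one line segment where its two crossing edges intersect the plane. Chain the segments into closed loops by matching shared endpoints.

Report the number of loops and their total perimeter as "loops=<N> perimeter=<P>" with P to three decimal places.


Straddling triangles (16 of 64):
  (v16,v20,v17) [+-+] → (-2.67409, -0.0867, 0)–(-1.97712, -0.0867, 0.696972)  len=0.9857
  (v17,v20,v21) [+--] → (-1.97712, -0.0867, 0.696972)–(-1.94409, -0.0867, 0.73)  len=0.0467
  (v17,v21,v18) [+-+] → (-1.94409, -0.0867, 0.73)–(-1.25929, -0.0867, 0.0452046)  len=0.9684
  (v18,v21,v22) [+--] → (-1.25929, -0.0867, 0.0452046)–(-1.21409, -0.0867, 0)  len=0.0639
  (v18,v22,v19) [+-+] → (-1.21409, -0.0867, 0)–(-1.87249, -0.0867, -0.658396)  len=0.9311
  (v19,v22,v23) [+--] → (-1.87249, -0.0867, -0.658396)–(-1.94409, -0.0867, -0.73)  len=0.1013
  (v19,v23,v16) [+-+] → (-1.94409, -0.0867, -0.73)–(-2.62889, -0.0867, -0.0452046)  len=0.9684
  (v16,v23,v20) [+--] → (-2.62889, -0.0867, -0.0452046)–(-2.67409, -0.0867, 0)  len=0.0639
  (v28,v0,v29) [-+-] → (2.67409, -0.0867, 0)–(2.62889, -0.0867, 0.0452046)  len=0.0639
  (v29,v0,v1) [-++] → (2.62889, -0.0867, 0.0452046)–(1.94409, -0.0867, 0.73)  len=0.9684
  (v29,v1,v30) [-+-] → (1.94409, -0.0867, 0.73)–(1.87249, -0.0867, 0.658396)  len=0.1013
  (v30,v1,v2) [-++] → (1.87249, -0.0867, 0.658396)–(1.21409, -0.0867, 0)  len=0.9311
  (v30,v2,v31) [-+-] → (1.21409, -0.0867, 0)–(1.25929, -0.0867, -0.0452046)  len=0.0639
  (v31,v2,v3) [-++] → (1.25929, -0.0867, -0.0452046)–(1.94409, -0.0867, -0.73)  len=0.9684
  (v31,v3,v28) [-+-] → (1.94409, -0.0867, -0.73)–(1.97712, -0.0867, -0.696972)  len=0.0467
  (v28,v3,v0) [-++] → (1.97712, -0.0867, -0.696972)–(2.67409, -0.0867, 0)  len=0.9857

Chained into 2 loop(s):
  loop 1: 8 segments, perimeter = 4.1295
  loop 2: 8 segments, perimeter = 4.1295
Total perimeter = 8.259

loops=2 perimeter=8.259
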